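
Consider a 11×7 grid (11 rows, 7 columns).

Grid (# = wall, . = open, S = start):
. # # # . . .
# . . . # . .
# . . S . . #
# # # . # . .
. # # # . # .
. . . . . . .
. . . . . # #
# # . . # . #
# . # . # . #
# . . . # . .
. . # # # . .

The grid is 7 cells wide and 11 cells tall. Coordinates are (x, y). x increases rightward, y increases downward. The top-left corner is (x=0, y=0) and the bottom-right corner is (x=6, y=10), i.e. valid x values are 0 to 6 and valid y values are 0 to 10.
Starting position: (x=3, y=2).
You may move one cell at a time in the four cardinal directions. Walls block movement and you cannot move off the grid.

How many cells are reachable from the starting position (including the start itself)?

Answer: Reachable cells: 40

Derivation:
BFS flood-fill from (x=3, y=2):
  Distance 0: (x=3, y=2)
  Distance 1: (x=3, y=1), (x=2, y=2), (x=4, y=2), (x=3, y=3)
  Distance 2: (x=2, y=1), (x=1, y=2), (x=5, y=2)
  Distance 3: (x=1, y=1), (x=5, y=1), (x=5, y=3)
  Distance 4: (x=5, y=0), (x=6, y=1), (x=6, y=3)
  Distance 5: (x=4, y=0), (x=6, y=0), (x=6, y=4)
  Distance 6: (x=6, y=5)
  Distance 7: (x=5, y=5)
  Distance 8: (x=4, y=5)
  Distance 9: (x=4, y=4), (x=3, y=5), (x=4, y=6)
  Distance 10: (x=2, y=5), (x=3, y=6)
  Distance 11: (x=1, y=5), (x=2, y=6), (x=3, y=7)
  Distance 12: (x=0, y=5), (x=1, y=6), (x=2, y=7), (x=3, y=8)
  Distance 13: (x=0, y=4), (x=0, y=6), (x=3, y=9)
  Distance 14: (x=2, y=9)
  Distance 15: (x=1, y=9)
  Distance 16: (x=1, y=8), (x=1, y=10)
  Distance 17: (x=0, y=10)
Total reachable: 40 (grid has 47 open cells total)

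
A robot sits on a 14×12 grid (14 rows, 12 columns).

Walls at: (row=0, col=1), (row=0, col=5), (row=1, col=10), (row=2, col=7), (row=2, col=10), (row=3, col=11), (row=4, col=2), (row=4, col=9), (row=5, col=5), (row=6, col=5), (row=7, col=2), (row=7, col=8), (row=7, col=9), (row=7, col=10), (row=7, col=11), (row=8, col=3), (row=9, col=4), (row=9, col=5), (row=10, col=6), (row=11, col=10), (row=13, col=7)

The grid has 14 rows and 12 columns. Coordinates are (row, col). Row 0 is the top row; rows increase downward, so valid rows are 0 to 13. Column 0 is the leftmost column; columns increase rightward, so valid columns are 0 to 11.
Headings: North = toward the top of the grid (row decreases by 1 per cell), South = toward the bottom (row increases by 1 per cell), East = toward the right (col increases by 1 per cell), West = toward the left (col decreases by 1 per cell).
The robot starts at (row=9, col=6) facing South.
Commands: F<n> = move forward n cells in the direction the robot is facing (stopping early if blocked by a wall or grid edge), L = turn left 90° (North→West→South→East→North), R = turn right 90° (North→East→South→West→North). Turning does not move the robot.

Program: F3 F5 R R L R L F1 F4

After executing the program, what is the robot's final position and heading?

Answer: Final position: (row=9, col=6), facing West

Derivation:
Start: (row=9, col=6), facing South
  F3: move forward 0/3 (blocked), now at (row=9, col=6)
  F5: move forward 0/5 (blocked), now at (row=9, col=6)
  R: turn right, now facing West
  R: turn right, now facing North
  L: turn left, now facing West
  R: turn right, now facing North
  L: turn left, now facing West
  F1: move forward 0/1 (blocked), now at (row=9, col=6)
  F4: move forward 0/4 (blocked), now at (row=9, col=6)
Final: (row=9, col=6), facing West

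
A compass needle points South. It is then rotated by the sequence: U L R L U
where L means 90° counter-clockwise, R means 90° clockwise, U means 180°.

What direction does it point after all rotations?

Answer: Final heading: East

Derivation:
Start: South
  U (U-turn (180°)) -> North
  L (left (90° counter-clockwise)) -> West
  R (right (90° clockwise)) -> North
  L (left (90° counter-clockwise)) -> West
  U (U-turn (180°)) -> East
Final: East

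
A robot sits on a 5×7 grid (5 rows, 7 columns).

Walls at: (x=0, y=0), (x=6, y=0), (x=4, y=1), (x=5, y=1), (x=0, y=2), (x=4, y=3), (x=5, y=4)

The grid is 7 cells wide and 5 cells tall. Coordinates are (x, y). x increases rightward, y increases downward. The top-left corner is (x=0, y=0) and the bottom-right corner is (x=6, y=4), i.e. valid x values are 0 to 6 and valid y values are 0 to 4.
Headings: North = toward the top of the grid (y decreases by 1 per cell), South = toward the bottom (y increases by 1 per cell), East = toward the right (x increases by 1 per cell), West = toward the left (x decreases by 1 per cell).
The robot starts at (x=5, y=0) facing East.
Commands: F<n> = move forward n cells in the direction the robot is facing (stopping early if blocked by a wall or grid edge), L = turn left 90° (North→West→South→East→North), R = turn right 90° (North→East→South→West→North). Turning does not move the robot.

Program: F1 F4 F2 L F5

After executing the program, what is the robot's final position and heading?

Answer: Final position: (x=5, y=0), facing North

Derivation:
Start: (x=5, y=0), facing East
  F1: move forward 0/1 (blocked), now at (x=5, y=0)
  F4: move forward 0/4 (blocked), now at (x=5, y=0)
  F2: move forward 0/2 (blocked), now at (x=5, y=0)
  L: turn left, now facing North
  F5: move forward 0/5 (blocked), now at (x=5, y=0)
Final: (x=5, y=0), facing North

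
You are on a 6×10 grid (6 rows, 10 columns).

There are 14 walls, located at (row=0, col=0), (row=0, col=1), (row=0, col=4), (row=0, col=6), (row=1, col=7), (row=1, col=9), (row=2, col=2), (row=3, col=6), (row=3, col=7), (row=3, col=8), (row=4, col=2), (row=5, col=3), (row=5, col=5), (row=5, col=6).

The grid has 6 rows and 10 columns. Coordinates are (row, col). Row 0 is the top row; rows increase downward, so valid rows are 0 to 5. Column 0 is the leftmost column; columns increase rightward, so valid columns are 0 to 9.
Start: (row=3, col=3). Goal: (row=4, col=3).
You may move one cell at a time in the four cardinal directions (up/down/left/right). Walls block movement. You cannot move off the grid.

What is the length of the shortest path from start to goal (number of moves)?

Answer: Shortest path length: 1

Derivation:
BFS from (row=3, col=3) until reaching (row=4, col=3):
  Distance 0: (row=3, col=3)
  Distance 1: (row=2, col=3), (row=3, col=2), (row=3, col=4), (row=4, col=3)  <- goal reached here
One shortest path (1 moves): (row=3, col=3) -> (row=4, col=3)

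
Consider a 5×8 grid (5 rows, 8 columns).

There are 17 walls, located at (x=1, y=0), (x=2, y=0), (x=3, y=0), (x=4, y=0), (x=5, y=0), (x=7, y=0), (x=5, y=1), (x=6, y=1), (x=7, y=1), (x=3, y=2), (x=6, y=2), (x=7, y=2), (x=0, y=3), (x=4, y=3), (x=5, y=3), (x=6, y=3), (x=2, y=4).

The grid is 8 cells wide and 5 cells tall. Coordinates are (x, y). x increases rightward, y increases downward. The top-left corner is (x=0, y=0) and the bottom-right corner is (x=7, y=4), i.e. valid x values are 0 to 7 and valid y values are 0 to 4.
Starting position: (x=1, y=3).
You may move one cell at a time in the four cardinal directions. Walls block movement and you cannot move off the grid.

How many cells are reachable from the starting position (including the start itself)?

BFS flood-fill from (x=1, y=3):
  Distance 0: (x=1, y=3)
  Distance 1: (x=1, y=2), (x=2, y=3), (x=1, y=4)
  Distance 2: (x=1, y=1), (x=0, y=2), (x=2, y=2), (x=3, y=3), (x=0, y=4)
  Distance 3: (x=0, y=1), (x=2, y=1), (x=3, y=4)
  Distance 4: (x=0, y=0), (x=3, y=1), (x=4, y=4)
  Distance 5: (x=4, y=1), (x=5, y=4)
  Distance 6: (x=4, y=2), (x=6, y=4)
  Distance 7: (x=5, y=2), (x=7, y=4)
  Distance 8: (x=7, y=3)
Total reachable: 22 (grid has 23 open cells total)

Answer: Reachable cells: 22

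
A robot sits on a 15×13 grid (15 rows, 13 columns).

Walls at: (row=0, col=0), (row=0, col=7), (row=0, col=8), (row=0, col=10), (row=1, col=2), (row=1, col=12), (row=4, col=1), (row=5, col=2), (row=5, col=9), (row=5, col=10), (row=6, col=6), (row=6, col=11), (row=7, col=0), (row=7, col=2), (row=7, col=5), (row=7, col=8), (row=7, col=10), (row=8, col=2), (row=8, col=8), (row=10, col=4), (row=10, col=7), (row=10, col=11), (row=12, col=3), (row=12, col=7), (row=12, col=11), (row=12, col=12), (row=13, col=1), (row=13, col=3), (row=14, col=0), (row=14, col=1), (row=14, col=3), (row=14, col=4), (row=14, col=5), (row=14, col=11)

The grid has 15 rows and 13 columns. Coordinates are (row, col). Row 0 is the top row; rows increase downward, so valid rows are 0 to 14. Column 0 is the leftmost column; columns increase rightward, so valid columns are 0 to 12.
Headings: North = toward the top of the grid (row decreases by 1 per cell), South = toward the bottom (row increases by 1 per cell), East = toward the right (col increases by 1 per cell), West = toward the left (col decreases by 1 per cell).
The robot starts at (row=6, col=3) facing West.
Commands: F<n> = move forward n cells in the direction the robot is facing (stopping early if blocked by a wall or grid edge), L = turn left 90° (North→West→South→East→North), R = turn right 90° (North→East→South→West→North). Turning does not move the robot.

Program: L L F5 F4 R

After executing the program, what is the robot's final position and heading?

Answer: Final position: (row=6, col=5), facing South

Derivation:
Start: (row=6, col=3), facing West
  L: turn left, now facing South
  L: turn left, now facing East
  F5: move forward 2/5 (blocked), now at (row=6, col=5)
  F4: move forward 0/4 (blocked), now at (row=6, col=5)
  R: turn right, now facing South
Final: (row=6, col=5), facing South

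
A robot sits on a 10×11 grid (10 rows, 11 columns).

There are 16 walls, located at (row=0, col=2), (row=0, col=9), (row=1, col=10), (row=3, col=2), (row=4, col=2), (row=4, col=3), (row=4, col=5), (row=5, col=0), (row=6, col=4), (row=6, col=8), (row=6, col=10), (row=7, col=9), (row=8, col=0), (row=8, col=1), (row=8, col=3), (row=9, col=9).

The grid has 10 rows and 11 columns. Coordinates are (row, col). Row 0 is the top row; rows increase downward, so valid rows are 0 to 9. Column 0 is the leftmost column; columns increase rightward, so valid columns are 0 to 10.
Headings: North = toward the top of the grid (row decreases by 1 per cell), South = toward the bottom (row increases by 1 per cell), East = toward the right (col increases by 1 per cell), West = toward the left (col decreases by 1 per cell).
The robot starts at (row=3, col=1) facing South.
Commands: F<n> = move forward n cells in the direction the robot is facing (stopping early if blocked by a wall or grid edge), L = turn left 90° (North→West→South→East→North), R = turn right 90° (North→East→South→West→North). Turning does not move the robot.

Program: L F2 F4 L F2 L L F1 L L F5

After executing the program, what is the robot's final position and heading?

Start: (row=3, col=1), facing South
  L: turn left, now facing East
  F2: move forward 0/2 (blocked), now at (row=3, col=1)
  F4: move forward 0/4 (blocked), now at (row=3, col=1)
  L: turn left, now facing North
  F2: move forward 2, now at (row=1, col=1)
  L: turn left, now facing West
  L: turn left, now facing South
  F1: move forward 1, now at (row=2, col=1)
  L: turn left, now facing East
  L: turn left, now facing North
  F5: move forward 2/5 (blocked), now at (row=0, col=1)
Final: (row=0, col=1), facing North

Answer: Final position: (row=0, col=1), facing North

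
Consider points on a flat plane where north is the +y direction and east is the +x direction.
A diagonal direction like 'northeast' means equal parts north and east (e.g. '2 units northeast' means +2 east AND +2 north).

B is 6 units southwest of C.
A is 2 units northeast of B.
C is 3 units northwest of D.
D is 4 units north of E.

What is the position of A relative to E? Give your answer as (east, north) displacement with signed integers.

Answer: A is at (east=-7, north=3) relative to E.

Derivation:
Place E at the origin (east=0, north=0).
  D is 4 units north of E: delta (east=+0, north=+4); D at (east=0, north=4).
  C is 3 units northwest of D: delta (east=-3, north=+3); C at (east=-3, north=7).
  B is 6 units southwest of C: delta (east=-6, north=-6); B at (east=-9, north=1).
  A is 2 units northeast of B: delta (east=+2, north=+2); A at (east=-7, north=3).
Therefore A relative to E: (east=-7, north=3).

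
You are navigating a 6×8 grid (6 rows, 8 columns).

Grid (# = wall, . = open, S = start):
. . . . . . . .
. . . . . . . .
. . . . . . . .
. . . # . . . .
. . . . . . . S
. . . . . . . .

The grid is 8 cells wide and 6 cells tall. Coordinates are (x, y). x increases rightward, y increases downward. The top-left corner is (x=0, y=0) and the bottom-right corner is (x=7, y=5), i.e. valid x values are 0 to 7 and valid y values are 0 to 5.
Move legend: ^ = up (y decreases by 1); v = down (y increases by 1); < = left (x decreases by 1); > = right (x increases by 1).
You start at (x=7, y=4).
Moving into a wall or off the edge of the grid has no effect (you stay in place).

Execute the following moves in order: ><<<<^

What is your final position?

Start: (x=7, y=4)
  > (right): blocked, stay at (x=7, y=4)
  < (left): (x=7, y=4) -> (x=6, y=4)
  < (left): (x=6, y=4) -> (x=5, y=4)
  < (left): (x=5, y=4) -> (x=4, y=4)
  < (left): (x=4, y=4) -> (x=3, y=4)
  ^ (up): blocked, stay at (x=3, y=4)
Final: (x=3, y=4)

Answer: Final position: (x=3, y=4)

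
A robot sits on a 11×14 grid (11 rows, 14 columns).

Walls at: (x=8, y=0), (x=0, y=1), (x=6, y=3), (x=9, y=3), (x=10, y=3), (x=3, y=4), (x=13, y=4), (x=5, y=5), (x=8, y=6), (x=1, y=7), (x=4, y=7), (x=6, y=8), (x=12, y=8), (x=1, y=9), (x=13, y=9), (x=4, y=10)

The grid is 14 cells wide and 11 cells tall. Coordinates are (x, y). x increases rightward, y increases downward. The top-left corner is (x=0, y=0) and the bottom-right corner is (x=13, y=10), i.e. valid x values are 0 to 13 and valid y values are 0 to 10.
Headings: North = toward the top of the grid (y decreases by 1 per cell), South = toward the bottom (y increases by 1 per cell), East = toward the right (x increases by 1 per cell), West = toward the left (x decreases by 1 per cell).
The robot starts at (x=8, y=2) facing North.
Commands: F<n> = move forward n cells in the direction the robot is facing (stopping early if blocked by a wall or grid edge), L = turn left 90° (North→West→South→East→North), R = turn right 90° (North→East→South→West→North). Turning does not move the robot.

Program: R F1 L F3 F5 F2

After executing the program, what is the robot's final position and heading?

Start: (x=8, y=2), facing North
  R: turn right, now facing East
  F1: move forward 1, now at (x=9, y=2)
  L: turn left, now facing North
  F3: move forward 2/3 (blocked), now at (x=9, y=0)
  F5: move forward 0/5 (blocked), now at (x=9, y=0)
  F2: move forward 0/2 (blocked), now at (x=9, y=0)
Final: (x=9, y=0), facing North

Answer: Final position: (x=9, y=0), facing North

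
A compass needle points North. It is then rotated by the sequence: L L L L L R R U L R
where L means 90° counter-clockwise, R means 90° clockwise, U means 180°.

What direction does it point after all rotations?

Answer: Final heading: West

Derivation:
Start: North
  L (left (90° counter-clockwise)) -> West
  L (left (90° counter-clockwise)) -> South
  L (left (90° counter-clockwise)) -> East
  L (left (90° counter-clockwise)) -> North
  L (left (90° counter-clockwise)) -> West
  R (right (90° clockwise)) -> North
  R (right (90° clockwise)) -> East
  U (U-turn (180°)) -> West
  L (left (90° counter-clockwise)) -> South
  R (right (90° clockwise)) -> West
Final: West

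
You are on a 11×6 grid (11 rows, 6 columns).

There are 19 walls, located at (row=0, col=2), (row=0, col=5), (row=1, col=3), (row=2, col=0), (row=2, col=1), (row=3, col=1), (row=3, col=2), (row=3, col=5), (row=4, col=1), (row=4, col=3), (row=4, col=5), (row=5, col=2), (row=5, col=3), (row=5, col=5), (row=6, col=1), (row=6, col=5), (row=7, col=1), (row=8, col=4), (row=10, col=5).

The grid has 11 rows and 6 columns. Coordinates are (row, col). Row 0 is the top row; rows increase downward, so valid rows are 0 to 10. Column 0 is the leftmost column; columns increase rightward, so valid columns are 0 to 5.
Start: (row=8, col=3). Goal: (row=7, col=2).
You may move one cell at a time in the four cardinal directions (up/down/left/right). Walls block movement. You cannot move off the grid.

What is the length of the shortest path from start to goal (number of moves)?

BFS from (row=8, col=3) until reaching (row=7, col=2):
  Distance 0: (row=8, col=3)
  Distance 1: (row=7, col=3), (row=8, col=2), (row=9, col=3)
  Distance 2: (row=6, col=3), (row=7, col=2), (row=7, col=4), (row=8, col=1), (row=9, col=2), (row=9, col=4), (row=10, col=3)  <- goal reached here
One shortest path (2 moves): (row=8, col=3) -> (row=8, col=2) -> (row=7, col=2)

Answer: Shortest path length: 2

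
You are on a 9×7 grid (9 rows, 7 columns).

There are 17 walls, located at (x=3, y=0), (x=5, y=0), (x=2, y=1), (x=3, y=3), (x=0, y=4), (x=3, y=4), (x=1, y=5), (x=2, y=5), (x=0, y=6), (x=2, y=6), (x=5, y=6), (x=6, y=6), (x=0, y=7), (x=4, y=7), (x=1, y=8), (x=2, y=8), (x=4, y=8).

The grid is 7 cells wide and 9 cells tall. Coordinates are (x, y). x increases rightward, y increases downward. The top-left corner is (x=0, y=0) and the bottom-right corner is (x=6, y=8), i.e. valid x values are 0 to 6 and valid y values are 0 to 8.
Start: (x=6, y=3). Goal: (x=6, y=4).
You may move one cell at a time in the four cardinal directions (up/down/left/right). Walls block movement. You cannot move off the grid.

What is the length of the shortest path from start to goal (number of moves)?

Answer: Shortest path length: 1

Derivation:
BFS from (x=6, y=3) until reaching (x=6, y=4):
  Distance 0: (x=6, y=3)
  Distance 1: (x=6, y=2), (x=5, y=3), (x=6, y=4)  <- goal reached here
One shortest path (1 moves): (x=6, y=3) -> (x=6, y=4)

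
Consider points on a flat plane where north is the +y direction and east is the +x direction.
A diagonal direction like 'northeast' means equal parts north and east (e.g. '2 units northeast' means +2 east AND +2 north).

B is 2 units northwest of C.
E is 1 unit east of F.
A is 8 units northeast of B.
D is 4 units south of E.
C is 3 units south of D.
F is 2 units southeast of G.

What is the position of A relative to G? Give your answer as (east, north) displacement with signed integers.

Place G at the origin (east=0, north=0).
  F is 2 units southeast of G: delta (east=+2, north=-2); F at (east=2, north=-2).
  E is 1 unit east of F: delta (east=+1, north=+0); E at (east=3, north=-2).
  D is 4 units south of E: delta (east=+0, north=-4); D at (east=3, north=-6).
  C is 3 units south of D: delta (east=+0, north=-3); C at (east=3, north=-9).
  B is 2 units northwest of C: delta (east=-2, north=+2); B at (east=1, north=-7).
  A is 8 units northeast of B: delta (east=+8, north=+8); A at (east=9, north=1).
Therefore A relative to G: (east=9, north=1).

Answer: A is at (east=9, north=1) relative to G.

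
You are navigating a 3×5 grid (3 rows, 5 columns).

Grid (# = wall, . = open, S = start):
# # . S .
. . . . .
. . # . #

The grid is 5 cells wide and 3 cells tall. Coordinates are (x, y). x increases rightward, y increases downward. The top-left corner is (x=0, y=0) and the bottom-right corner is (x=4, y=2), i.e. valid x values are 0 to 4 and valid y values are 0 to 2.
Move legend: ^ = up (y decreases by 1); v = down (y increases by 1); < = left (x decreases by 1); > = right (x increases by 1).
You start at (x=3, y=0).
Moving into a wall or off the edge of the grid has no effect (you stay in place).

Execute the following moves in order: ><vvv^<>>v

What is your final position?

Start: (x=3, y=0)
  > (right): (x=3, y=0) -> (x=4, y=0)
  < (left): (x=4, y=0) -> (x=3, y=0)
  v (down): (x=3, y=0) -> (x=3, y=1)
  v (down): (x=3, y=1) -> (x=3, y=2)
  v (down): blocked, stay at (x=3, y=2)
  ^ (up): (x=3, y=2) -> (x=3, y=1)
  < (left): (x=3, y=1) -> (x=2, y=1)
  > (right): (x=2, y=1) -> (x=3, y=1)
  > (right): (x=3, y=1) -> (x=4, y=1)
  v (down): blocked, stay at (x=4, y=1)
Final: (x=4, y=1)

Answer: Final position: (x=4, y=1)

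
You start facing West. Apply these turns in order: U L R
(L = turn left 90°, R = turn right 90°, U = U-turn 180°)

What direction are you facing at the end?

Start: West
  U (U-turn (180°)) -> East
  L (left (90° counter-clockwise)) -> North
  R (right (90° clockwise)) -> East
Final: East

Answer: Final heading: East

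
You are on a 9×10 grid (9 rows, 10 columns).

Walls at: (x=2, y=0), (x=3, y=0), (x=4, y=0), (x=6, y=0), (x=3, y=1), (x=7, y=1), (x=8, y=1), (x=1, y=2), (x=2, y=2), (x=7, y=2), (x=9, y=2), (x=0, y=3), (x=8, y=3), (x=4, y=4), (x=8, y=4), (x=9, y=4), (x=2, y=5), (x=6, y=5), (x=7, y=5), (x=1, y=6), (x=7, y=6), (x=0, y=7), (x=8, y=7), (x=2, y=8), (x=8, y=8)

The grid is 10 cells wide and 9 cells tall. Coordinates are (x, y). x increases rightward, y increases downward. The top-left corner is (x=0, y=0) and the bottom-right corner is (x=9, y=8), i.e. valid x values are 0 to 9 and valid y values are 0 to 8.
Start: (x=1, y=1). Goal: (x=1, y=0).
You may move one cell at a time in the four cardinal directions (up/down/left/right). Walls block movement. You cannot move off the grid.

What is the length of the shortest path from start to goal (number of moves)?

Answer: Shortest path length: 1

Derivation:
BFS from (x=1, y=1) until reaching (x=1, y=0):
  Distance 0: (x=1, y=1)
  Distance 1: (x=1, y=0), (x=0, y=1), (x=2, y=1)  <- goal reached here
One shortest path (1 moves): (x=1, y=1) -> (x=1, y=0)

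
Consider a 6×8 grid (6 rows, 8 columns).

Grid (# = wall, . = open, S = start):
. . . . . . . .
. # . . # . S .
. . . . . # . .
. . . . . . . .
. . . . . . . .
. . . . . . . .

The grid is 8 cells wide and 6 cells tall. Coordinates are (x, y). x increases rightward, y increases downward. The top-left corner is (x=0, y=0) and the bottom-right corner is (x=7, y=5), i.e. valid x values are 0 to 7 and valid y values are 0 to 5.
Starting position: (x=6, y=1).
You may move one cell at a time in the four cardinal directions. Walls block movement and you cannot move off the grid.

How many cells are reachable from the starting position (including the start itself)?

Answer: Reachable cells: 45

Derivation:
BFS flood-fill from (x=6, y=1):
  Distance 0: (x=6, y=1)
  Distance 1: (x=6, y=0), (x=5, y=1), (x=7, y=1), (x=6, y=2)
  Distance 2: (x=5, y=0), (x=7, y=0), (x=7, y=2), (x=6, y=3)
  Distance 3: (x=4, y=0), (x=5, y=3), (x=7, y=3), (x=6, y=4)
  Distance 4: (x=3, y=0), (x=4, y=3), (x=5, y=4), (x=7, y=4), (x=6, y=5)
  Distance 5: (x=2, y=0), (x=3, y=1), (x=4, y=2), (x=3, y=3), (x=4, y=4), (x=5, y=5), (x=7, y=5)
  Distance 6: (x=1, y=0), (x=2, y=1), (x=3, y=2), (x=2, y=3), (x=3, y=4), (x=4, y=5)
  Distance 7: (x=0, y=0), (x=2, y=2), (x=1, y=3), (x=2, y=4), (x=3, y=5)
  Distance 8: (x=0, y=1), (x=1, y=2), (x=0, y=3), (x=1, y=4), (x=2, y=5)
  Distance 9: (x=0, y=2), (x=0, y=4), (x=1, y=5)
  Distance 10: (x=0, y=5)
Total reachable: 45 (grid has 45 open cells total)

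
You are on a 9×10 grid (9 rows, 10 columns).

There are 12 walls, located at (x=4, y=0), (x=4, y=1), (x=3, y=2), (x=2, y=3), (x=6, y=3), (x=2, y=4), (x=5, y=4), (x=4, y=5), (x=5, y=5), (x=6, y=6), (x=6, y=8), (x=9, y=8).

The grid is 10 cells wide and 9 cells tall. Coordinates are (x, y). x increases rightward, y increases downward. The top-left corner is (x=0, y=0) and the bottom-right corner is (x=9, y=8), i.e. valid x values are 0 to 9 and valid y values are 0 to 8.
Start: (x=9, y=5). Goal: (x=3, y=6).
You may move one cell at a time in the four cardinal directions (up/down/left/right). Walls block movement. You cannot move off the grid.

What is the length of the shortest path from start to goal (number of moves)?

Answer: Shortest path length: 9

Derivation:
BFS from (x=9, y=5) until reaching (x=3, y=6):
  Distance 0: (x=9, y=5)
  Distance 1: (x=9, y=4), (x=8, y=5), (x=9, y=6)
  Distance 2: (x=9, y=3), (x=8, y=4), (x=7, y=5), (x=8, y=6), (x=9, y=7)
  Distance 3: (x=9, y=2), (x=8, y=3), (x=7, y=4), (x=6, y=5), (x=7, y=6), (x=8, y=7)
  Distance 4: (x=9, y=1), (x=8, y=2), (x=7, y=3), (x=6, y=4), (x=7, y=7), (x=8, y=8)
  Distance 5: (x=9, y=0), (x=8, y=1), (x=7, y=2), (x=6, y=7), (x=7, y=8)
  Distance 6: (x=8, y=0), (x=7, y=1), (x=6, y=2), (x=5, y=7)
  Distance 7: (x=7, y=0), (x=6, y=1), (x=5, y=2), (x=5, y=6), (x=4, y=7), (x=5, y=8)
  Distance 8: (x=6, y=0), (x=5, y=1), (x=4, y=2), (x=5, y=3), (x=4, y=6), (x=3, y=7), (x=4, y=8)
  Distance 9: (x=5, y=0), (x=4, y=3), (x=3, y=6), (x=2, y=7), (x=3, y=8)  <- goal reached here
One shortest path (9 moves): (x=9, y=5) -> (x=8, y=5) -> (x=7, y=5) -> (x=7, y=6) -> (x=7, y=7) -> (x=6, y=7) -> (x=5, y=7) -> (x=4, y=7) -> (x=3, y=7) -> (x=3, y=6)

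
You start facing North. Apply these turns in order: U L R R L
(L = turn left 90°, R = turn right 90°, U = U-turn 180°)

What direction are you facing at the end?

Start: North
  U (U-turn (180°)) -> South
  L (left (90° counter-clockwise)) -> East
  R (right (90° clockwise)) -> South
  R (right (90° clockwise)) -> West
  L (left (90° counter-clockwise)) -> South
Final: South

Answer: Final heading: South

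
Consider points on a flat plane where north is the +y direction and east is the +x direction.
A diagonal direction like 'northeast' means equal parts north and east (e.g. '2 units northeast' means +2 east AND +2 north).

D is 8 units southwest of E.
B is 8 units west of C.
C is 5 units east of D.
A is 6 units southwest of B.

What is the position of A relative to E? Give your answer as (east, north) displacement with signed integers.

Place E at the origin (east=0, north=0).
  D is 8 units southwest of E: delta (east=-8, north=-8); D at (east=-8, north=-8).
  C is 5 units east of D: delta (east=+5, north=+0); C at (east=-3, north=-8).
  B is 8 units west of C: delta (east=-8, north=+0); B at (east=-11, north=-8).
  A is 6 units southwest of B: delta (east=-6, north=-6); A at (east=-17, north=-14).
Therefore A relative to E: (east=-17, north=-14).

Answer: A is at (east=-17, north=-14) relative to E.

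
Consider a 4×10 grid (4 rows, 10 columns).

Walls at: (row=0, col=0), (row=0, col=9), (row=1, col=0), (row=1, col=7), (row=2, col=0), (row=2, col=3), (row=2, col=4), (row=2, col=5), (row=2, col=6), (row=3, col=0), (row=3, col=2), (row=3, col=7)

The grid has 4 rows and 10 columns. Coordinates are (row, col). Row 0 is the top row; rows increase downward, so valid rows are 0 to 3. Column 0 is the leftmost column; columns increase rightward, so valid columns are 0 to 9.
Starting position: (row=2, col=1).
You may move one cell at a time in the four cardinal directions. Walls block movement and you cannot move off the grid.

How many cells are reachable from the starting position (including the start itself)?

Answer: Reachable cells: 24

Derivation:
BFS flood-fill from (row=2, col=1):
  Distance 0: (row=2, col=1)
  Distance 1: (row=1, col=1), (row=2, col=2), (row=3, col=1)
  Distance 2: (row=0, col=1), (row=1, col=2)
  Distance 3: (row=0, col=2), (row=1, col=3)
  Distance 4: (row=0, col=3), (row=1, col=4)
  Distance 5: (row=0, col=4), (row=1, col=5)
  Distance 6: (row=0, col=5), (row=1, col=6)
  Distance 7: (row=0, col=6)
  Distance 8: (row=0, col=7)
  Distance 9: (row=0, col=8)
  Distance 10: (row=1, col=8)
  Distance 11: (row=1, col=9), (row=2, col=8)
  Distance 12: (row=2, col=7), (row=2, col=9), (row=3, col=8)
  Distance 13: (row=3, col=9)
Total reachable: 24 (grid has 28 open cells total)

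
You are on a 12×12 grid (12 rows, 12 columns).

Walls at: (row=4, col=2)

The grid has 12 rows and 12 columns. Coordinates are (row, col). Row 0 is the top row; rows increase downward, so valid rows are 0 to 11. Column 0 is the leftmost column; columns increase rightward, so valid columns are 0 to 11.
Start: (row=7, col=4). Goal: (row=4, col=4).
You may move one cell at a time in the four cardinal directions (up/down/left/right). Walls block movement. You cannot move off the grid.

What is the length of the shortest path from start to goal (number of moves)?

BFS from (row=7, col=4) until reaching (row=4, col=4):
  Distance 0: (row=7, col=4)
  Distance 1: (row=6, col=4), (row=7, col=3), (row=7, col=5), (row=8, col=4)
  Distance 2: (row=5, col=4), (row=6, col=3), (row=6, col=5), (row=7, col=2), (row=7, col=6), (row=8, col=3), (row=8, col=5), (row=9, col=4)
  Distance 3: (row=4, col=4), (row=5, col=3), (row=5, col=5), (row=6, col=2), (row=6, col=6), (row=7, col=1), (row=7, col=7), (row=8, col=2), (row=8, col=6), (row=9, col=3), (row=9, col=5), (row=10, col=4)  <- goal reached here
One shortest path (3 moves): (row=7, col=4) -> (row=6, col=4) -> (row=5, col=4) -> (row=4, col=4)

Answer: Shortest path length: 3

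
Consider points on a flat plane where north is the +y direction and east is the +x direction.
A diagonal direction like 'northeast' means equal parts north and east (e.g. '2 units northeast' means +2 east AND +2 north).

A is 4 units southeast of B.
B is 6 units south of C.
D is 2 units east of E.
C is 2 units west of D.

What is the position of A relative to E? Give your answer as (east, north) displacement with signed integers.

Answer: A is at (east=4, north=-10) relative to E.

Derivation:
Place E at the origin (east=0, north=0).
  D is 2 units east of E: delta (east=+2, north=+0); D at (east=2, north=0).
  C is 2 units west of D: delta (east=-2, north=+0); C at (east=0, north=0).
  B is 6 units south of C: delta (east=+0, north=-6); B at (east=0, north=-6).
  A is 4 units southeast of B: delta (east=+4, north=-4); A at (east=4, north=-10).
Therefore A relative to E: (east=4, north=-10).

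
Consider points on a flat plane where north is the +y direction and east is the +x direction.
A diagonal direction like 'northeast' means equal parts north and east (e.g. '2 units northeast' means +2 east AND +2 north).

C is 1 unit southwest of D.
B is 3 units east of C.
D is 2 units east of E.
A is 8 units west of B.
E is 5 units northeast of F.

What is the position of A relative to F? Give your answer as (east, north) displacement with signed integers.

Place F at the origin (east=0, north=0).
  E is 5 units northeast of F: delta (east=+5, north=+5); E at (east=5, north=5).
  D is 2 units east of E: delta (east=+2, north=+0); D at (east=7, north=5).
  C is 1 unit southwest of D: delta (east=-1, north=-1); C at (east=6, north=4).
  B is 3 units east of C: delta (east=+3, north=+0); B at (east=9, north=4).
  A is 8 units west of B: delta (east=-8, north=+0); A at (east=1, north=4).
Therefore A relative to F: (east=1, north=4).

Answer: A is at (east=1, north=4) relative to F.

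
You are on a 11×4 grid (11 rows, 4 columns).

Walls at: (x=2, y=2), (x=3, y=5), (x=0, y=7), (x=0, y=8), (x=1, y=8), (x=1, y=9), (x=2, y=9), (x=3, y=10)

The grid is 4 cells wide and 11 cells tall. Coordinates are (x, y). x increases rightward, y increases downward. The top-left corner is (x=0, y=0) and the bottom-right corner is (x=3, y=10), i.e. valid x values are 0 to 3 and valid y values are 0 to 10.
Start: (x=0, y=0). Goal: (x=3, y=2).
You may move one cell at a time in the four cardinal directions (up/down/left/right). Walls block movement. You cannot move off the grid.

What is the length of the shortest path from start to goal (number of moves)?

BFS from (x=0, y=0) until reaching (x=3, y=2):
  Distance 0: (x=0, y=0)
  Distance 1: (x=1, y=0), (x=0, y=1)
  Distance 2: (x=2, y=0), (x=1, y=1), (x=0, y=2)
  Distance 3: (x=3, y=0), (x=2, y=1), (x=1, y=2), (x=0, y=3)
  Distance 4: (x=3, y=1), (x=1, y=3), (x=0, y=4)
  Distance 5: (x=3, y=2), (x=2, y=3), (x=1, y=4), (x=0, y=5)  <- goal reached here
One shortest path (5 moves): (x=0, y=0) -> (x=1, y=0) -> (x=2, y=0) -> (x=3, y=0) -> (x=3, y=1) -> (x=3, y=2)

Answer: Shortest path length: 5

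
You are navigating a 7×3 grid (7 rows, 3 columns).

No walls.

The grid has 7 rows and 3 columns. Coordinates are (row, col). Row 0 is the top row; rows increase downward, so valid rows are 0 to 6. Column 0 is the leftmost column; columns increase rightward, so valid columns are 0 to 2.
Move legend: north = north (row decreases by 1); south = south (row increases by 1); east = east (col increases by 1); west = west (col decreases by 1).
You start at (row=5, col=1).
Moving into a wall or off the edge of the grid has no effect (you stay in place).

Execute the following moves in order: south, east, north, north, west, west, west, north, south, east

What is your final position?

Start: (row=5, col=1)
  south (south): (row=5, col=1) -> (row=6, col=1)
  east (east): (row=6, col=1) -> (row=6, col=2)
  north (north): (row=6, col=2) -> (row=5, col=2)
  north (north): (row=5, col=2) -> (row=4, col=2)
  west (west): (row=4, col=2) -> (row=4, col=1)
  west (west): (row=4, col=1) -> (row=4, col=0)
  west (west): blocked, stay at (row=4, col=0)
  north (north): (row=4, col=0) -> (row=3, col=0)
  south (south): (row=3, col=0) -> (row=4, col=0)
  east (east): (row=4, col=0) -> (row=4, col=1)
Final: (row=4, col=1)

Answer: Final position: (row=4, col=1)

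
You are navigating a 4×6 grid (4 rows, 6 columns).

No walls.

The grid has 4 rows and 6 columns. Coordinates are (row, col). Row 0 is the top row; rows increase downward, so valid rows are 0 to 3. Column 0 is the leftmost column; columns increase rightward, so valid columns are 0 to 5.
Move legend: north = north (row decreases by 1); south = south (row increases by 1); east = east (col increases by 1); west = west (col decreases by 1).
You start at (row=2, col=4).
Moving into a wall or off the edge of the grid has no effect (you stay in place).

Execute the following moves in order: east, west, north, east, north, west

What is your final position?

Answer: Final position: (row=0, col=4)

Derivation:
Start: (row=2, col=4)
  east (east): (row=2, col=4) -> (row=2, col=5)
  west (west): (row=2, col=5) -> (row=2, col=4)
  north (north): (row=2, col=4) -> (row=1, col=4)
  east (east): (row=1, col=4) -> (row=1, col=5)
  north (north): (row=1, col=5) -> (row=0, col=5)
  west (west): (row=0, col=5) -> (row=0, col=4)
Final: (row=0, col=4)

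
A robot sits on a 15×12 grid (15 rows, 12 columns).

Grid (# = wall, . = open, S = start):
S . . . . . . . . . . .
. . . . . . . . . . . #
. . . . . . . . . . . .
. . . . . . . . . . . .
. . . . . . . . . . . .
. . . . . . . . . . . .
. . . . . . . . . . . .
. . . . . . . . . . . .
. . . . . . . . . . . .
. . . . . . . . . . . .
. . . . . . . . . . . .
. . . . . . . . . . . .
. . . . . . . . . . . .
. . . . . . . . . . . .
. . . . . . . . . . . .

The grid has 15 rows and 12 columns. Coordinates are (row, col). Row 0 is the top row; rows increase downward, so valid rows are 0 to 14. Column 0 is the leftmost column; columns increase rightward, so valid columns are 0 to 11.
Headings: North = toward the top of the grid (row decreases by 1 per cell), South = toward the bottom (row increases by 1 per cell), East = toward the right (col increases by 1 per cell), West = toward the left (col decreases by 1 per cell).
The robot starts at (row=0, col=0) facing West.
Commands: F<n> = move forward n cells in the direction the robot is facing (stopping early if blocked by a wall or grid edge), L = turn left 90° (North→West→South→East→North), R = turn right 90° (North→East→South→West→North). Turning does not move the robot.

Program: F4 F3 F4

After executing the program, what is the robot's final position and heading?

Start: (row=0, col=0), facing West
  F4: move forward 0/4 (blocked), now at (row=0, col=0)
  F3: move forward 0/3 (blocked), now at (row=0, col=0)
  F4: move forward 0/4 (blocked), now at (row=0, col=0)
Final: (row=0, col=0), facing West

Answer: Final position: (row=0, col=0), facing West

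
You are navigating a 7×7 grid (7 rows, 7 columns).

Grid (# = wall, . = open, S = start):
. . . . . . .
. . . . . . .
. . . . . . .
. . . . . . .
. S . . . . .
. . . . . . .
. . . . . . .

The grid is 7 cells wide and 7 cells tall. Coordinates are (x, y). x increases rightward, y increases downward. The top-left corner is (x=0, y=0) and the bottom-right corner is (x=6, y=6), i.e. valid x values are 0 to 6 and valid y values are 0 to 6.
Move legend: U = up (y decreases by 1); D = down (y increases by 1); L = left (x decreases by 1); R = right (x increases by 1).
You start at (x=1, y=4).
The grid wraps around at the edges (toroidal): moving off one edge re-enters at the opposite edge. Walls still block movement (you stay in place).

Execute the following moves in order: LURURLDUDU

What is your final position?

Answer: Final position: (x=1, y=2)

Derivation:
Start: (x=1, y=4)
  L (left): (x=1, y=4) -> (x=0, y=4)
  U (up): (x=0, y=4) -> (x=0, y=3)
  R (right): (x=0, y=3) -> (x=1, y=3)
  U (up): (x=1, y=3) -> (x=1, y=2)
  R (right): (x=1, y=2) -> (x=2, y=2)
  L (left): (x=2, y=2) -> (x=1, y=2)
  D (down): (x=1, y=2) -> (x=1, y=3)
  U (up): (x=1, y=3) -> (x=1, y=2)
  D (down): (x=1, y=2) -> (x=1, y=3)
  U (up): (x=1, y=3) -> (x=1, y=2)
Final: (x=1, y=2)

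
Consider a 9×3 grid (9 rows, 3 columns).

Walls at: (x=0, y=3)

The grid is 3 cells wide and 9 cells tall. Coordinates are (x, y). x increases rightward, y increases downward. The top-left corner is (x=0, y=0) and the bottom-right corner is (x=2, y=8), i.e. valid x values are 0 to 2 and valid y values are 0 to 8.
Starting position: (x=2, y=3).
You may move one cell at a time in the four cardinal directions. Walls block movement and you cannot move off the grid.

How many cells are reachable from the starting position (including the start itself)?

BFS flood-fill from (x=2, y=3):
  Distance 0: (x=2, y=3)
  Distance 1: (x=2, y=2), (x=1, y=3), (x=2, y=4)
  Distance 2: (x=2, y=1), (x=1, y=2), (x=1, y=4), (x=2, y=5)
  Distance 3: (x=2, y=0), (x=1, y=1), (x=0, y=2), (x=0, y=4), (x=1, y=5), (x=2, y=6)
  Distance 4: (x=1, y=0), (x=0, y=1), (x=0, y=5), (x=1, y=6), (x=2, y=7)
  Distance 5: (x=0, y=0), (x=0, y=6), (x=1, y=7), (x=2, y=8)
  Distance 6: (x=0, y=7), (x=1, y=8)
  Distance 7: (x=0, y=8)
Total reachable: 26 (grid has 26 open cells total)

Answer: Reachable cells: 26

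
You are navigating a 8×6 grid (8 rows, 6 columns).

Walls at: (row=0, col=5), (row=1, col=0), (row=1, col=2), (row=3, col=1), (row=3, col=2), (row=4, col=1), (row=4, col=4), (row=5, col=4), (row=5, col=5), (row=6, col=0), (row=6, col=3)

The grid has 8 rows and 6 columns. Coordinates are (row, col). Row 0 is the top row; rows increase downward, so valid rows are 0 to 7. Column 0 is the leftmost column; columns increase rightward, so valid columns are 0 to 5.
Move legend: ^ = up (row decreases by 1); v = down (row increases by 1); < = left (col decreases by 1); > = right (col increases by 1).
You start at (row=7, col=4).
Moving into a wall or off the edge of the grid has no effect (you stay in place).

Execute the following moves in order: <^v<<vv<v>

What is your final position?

Answer: Final position: (row=7, col=1)

Derivation:
Start: (row=7, col=4)
  < (left): (row=7, col=4) -> (row=7, col=3)
  ^ (up): blocked, stay at (row=7, col=3)
  v (down): blocked, stay at (row=7, col=3)
  < (left): (row=7, col=3) -> (row=7, col=2)
  < (left): (row=7, col=2) -> (row=7, col=1)
  v (down): blocked, stay at (row=7, col=1)
  v (down): blocked, stay at (row=7, col=1)
  < (left): (row=7, col=1) -> (row=7, col=0)
  v (down): blocked, stay at (row=7, col=0)
  > (right): (row=7, col=0) -> (row=7, col=1)
Final: (row=7, col=1)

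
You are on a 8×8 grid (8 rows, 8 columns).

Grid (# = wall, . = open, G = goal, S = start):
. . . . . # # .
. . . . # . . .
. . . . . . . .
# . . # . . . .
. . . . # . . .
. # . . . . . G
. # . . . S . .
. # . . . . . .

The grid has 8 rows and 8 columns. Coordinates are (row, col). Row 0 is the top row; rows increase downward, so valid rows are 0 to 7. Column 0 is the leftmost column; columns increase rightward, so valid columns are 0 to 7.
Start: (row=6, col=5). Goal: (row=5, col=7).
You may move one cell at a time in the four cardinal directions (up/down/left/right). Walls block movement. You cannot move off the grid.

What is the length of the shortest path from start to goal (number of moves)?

BFS from (row=6, col=5) until reaching (row=5, col=7):
  Distance 0: (row=6, col=5)
  Distance 1: (row=5, col=5), (row=6, col=4), (row=6, col=6), (row=7, col=5)
  Distance 2: (row=4, col=5), (row=5, col=4), (row=5, col=6), (row=6, col=3), (row=6, col=7), (row=7, col=4), (row=7, col=6)
  Distance 3: (row=3, col=5), (row=4, col=6), (row=5, col=3), (row=5, col=7), (row=6, col=2), (row=7, col=3), (row=7, col=7)  <- goal reached here
One shortest path (3 moves): (row=6, col=5) -> (row=6, col=6) -> (row=6, col=7) -> (row=5, col=7)

Answer: Shortest path length: 3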